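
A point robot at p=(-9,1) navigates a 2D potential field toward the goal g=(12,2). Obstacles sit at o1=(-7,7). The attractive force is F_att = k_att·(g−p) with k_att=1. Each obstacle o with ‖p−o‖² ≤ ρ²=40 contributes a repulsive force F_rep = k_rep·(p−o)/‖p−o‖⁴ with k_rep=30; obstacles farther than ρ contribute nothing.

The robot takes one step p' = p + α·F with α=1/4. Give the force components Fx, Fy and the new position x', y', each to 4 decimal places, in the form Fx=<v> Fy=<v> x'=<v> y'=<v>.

F_att = 1·(g−p) = 1·(21,1) = (21.0000,1.0000)
o1: d²=40 ≤ ρ²=40; F_rep = 30·(-2,-6)/40² = (-0.0375,-0.1125)
F = F_att + ΣF_rep = (20.9625,0.8875)
p' = p + 1/4·F = (-3.7594,1.2219)

Fx=20.9625 Fy=0.8875 x'=-3.7594 y'=1.2219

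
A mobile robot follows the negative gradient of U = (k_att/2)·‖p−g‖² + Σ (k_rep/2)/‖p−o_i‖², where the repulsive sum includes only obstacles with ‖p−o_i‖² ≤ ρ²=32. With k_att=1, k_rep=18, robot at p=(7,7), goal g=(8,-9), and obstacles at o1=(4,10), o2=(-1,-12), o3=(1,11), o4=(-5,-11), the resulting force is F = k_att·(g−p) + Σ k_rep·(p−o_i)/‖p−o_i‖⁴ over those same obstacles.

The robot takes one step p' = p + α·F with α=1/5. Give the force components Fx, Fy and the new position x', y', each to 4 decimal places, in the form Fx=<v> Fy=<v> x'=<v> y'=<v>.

Fx=1.1667 Fy=-16.1667 x'=7.2333 y'=3.7667

F_att = 1·(g−p) = 1·(1,-16) = (1.0000,-16.0000)
o1: d²=18 ≤ ρ²=32; F_rep = 18·(3,-3)/18² = (0.1667,-0.1667)
o2: d²=425 > ρ²=32 → inactive
o3: d²=52 > ρ²=32 → inactive
o4: d²=468 > ρ²=32 → inactive
F = F_att + ΣF_rep = (1.1667,-16.1667)
p' = p + 1/5·F = (7.2333,3.7667)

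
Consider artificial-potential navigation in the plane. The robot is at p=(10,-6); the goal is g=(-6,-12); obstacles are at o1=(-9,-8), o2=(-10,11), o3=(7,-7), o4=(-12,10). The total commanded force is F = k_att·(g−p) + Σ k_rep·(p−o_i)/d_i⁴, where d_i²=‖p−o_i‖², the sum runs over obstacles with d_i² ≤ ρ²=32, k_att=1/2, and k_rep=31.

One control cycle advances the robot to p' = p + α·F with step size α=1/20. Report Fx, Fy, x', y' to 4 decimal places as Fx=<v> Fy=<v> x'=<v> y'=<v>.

Fx=-7.0700 Fy=-2.6900 x'=9.6465 y'=-6.1345

F_att = 1/2·(g−p) = 1/2·(-16,-6) = (-8.0000,-3.0000)
o1: d²=365 > ρ²=32 → inactive
o2: d²=689 > ρ²=32 → inactive
o3: d²=10 ≤ ρ²=32; F_rep = 31·(3,1)/10² = (0.9300,0.3100)
o4: d²=740 > ρ²=32 → inactive
F = F_att + ΣF_rep = (-7.0700,-2.6900)
p' = p + 1/20·F = (9.6465,-6.1345)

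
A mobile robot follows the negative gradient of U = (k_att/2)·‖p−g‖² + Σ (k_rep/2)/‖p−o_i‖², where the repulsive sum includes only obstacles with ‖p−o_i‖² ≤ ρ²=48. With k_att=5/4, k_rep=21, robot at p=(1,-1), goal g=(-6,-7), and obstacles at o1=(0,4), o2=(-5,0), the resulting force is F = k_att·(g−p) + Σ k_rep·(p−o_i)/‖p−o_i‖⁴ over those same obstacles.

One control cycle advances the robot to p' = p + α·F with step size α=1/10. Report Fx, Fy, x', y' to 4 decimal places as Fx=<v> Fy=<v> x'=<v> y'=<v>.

Fx=-8.6269 Fy=-7.6707 x'=0.1373 y'=-1.7671

F_att = 5/4·(g−p) = 5/4·(-7,-6) = (-8.7500,-7.5000)
o1: d²=26 ≤ ρ²=48; F_rep = 21·(1,-5)/26² = (0.0311,-0.1553)
o2: d²=37 ≤ ρ²=48; F_rep = 21·(6,-1)/37² = (0.0920,-0.0153)
F = F_att + ΣF_rep = (-8.6269,-7.6707)
p' = p + 1/10·F = (0.1373,-1.7671)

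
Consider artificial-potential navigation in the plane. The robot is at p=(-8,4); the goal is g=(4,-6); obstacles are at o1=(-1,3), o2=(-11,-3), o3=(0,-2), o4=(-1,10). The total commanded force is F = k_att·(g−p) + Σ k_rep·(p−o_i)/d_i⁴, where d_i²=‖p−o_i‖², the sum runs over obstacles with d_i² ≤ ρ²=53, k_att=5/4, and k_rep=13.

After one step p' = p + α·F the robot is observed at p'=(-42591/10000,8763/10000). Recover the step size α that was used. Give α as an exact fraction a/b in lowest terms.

α = 1/4

F_att = 5/4·(g−p) = 5/4·(12,-10) = (15.0000,-12.5000)
o1: d²=50 ≤ ρ²=53; F_rep = 13·(-7,1)/50² = (-0.0364,0.0052)
o2: d²=58 > ρ²=53 → inactive
o3: d²=100 > ρ²=53 → inactive
o4: d²=85 > ρ²=53 → inactive
F = F_att + ΣF_rep = (14.9636,-12.4948)
Δp = p'−p = (3.7409,-3.1237); α = Δx/Fx = (37409/10000) / (37409/2500) = 1/4
check: Δy/Fy = (-31237/10000) / (-31237/2500) = 1/4 ✓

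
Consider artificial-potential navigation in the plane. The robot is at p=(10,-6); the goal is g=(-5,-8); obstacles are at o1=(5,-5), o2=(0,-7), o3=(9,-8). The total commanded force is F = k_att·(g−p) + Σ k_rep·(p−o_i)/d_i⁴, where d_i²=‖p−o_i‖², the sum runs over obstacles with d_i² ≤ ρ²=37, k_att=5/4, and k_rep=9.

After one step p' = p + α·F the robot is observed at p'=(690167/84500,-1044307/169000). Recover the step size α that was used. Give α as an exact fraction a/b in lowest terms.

α = 1/10

F_att = 5/4·(g−p) = 5/4·(-15,-2) = (-18.7500,-2.5000)
o1: d²=26 ≤ ρ²=37; F_rep = 9·(5,-1)/26² = (0.0666,-0.0133)
o2: d²=101 > ρ²=37 → inactive
o3: d²=5 ≤ ρ²=37; F_rep = 9·(1,2)/5² = (0.3600,0.7200)
F = F_att + ΣF_rep = (-18.3234,-1.7933)
Δp = p'−p = (-1.8323,-0.1793); α = Δx/Fx = (-154833/84500) / (-154833/8450) = 1/10
check: Δy/Fy = (-30307/169000) / (-30307/16900) = 1/10 ✓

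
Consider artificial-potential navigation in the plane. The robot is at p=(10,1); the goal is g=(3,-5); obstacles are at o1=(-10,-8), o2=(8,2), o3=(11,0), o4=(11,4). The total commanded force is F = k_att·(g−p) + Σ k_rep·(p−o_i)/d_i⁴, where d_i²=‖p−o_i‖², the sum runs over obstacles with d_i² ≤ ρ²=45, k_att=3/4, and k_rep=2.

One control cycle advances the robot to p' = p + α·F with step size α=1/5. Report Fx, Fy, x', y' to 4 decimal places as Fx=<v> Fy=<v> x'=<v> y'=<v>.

F_att = 3/4·(g−p) = 3/4·(-7,-6) = (-5.2500,-4.5000)
o1: d²=481 > ρ²=45 → inactive
o2: d²=5 ≤ ρ²=45; F_rep = 2·(2,-1)/5² = (0.1600,-0.0800)
o3: d²=2 ≤ ρ²=45; F_rep = 2·(-1,1)/2² = (-0.5000,0.5000)
o4: d²=10 ≤ ρ²=45; F_rep = 2·(-1,-3)/10² = (-0.0200,-0.0600)
F = F_att + ΣF_rep = (-5.6100,-4.1400)
p' = p + 1/5·F = (8.8780,0.1720)

Fx=-5.6100 Fy=-4.1400 x'=8.8780 y'=0.1720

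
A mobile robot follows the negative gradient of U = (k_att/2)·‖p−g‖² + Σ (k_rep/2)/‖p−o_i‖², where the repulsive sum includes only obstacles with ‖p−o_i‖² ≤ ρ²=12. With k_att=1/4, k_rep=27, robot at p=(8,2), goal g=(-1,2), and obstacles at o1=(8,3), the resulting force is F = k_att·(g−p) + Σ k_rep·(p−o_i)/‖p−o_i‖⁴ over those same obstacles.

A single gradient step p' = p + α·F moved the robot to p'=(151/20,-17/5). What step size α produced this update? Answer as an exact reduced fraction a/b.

F_att = 1/4·(g−p) = 1/4·(-9,0) = (-2.2500,0.0000)
o1: d²=1 ≤ ρ²=12; F_rep = 27·(0,-1)/1² = (0.0000,-27.0000)
F = F_att + ΣF_rep = (-2.2500,-27.0000)
Δp = p'−p = (-0.4500,-5.4000); α = Δx/Fx = (-9/20) / (-9/4) = 1/5
check: Δy/Fy = (-27/5) / (-27) = 1/5 ✓

α = 1/5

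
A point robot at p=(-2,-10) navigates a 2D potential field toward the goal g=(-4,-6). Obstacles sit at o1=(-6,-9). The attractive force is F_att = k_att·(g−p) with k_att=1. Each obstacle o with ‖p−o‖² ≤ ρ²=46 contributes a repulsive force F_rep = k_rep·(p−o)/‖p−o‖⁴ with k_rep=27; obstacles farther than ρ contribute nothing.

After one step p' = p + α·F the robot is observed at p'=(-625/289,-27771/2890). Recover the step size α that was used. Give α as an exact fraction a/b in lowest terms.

α = 1/10

F_att = 1·(g−p) = 1·(-2,4) = (-2.0000,4.0000)
o1: d²=17 ≤ ρ²=46; F_rep = 27·(4,-1)/17² = (0.3737,-0.0934)
F = F_att + ΣF_rep = (-1.6263,3.9066)
Δp = p'−p = (-0.1626,0.3907); α = Δx/Fx = (-47/289) / (-470/289) = 1/10
check: Δy/Fy = (1129/2890) / (1129/289) = 1/10 ✓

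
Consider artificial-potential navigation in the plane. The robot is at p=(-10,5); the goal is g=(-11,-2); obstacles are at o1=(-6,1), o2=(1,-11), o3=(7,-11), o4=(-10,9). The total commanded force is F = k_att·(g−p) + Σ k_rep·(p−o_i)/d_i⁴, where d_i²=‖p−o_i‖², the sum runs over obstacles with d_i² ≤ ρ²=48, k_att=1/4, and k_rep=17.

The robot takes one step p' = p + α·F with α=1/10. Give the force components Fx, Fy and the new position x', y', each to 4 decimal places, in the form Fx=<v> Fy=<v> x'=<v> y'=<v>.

F_att = 1/4·(g−p) = 1/4·(-1,-7) = (-0.2500,-1.7500)
o1: d²=32 ≤ ρ²=48; F_rep = 17·(-4,4)/32² = (-0.0664,0.0664)
o2: d²=377 > ρ²=48 → inactive
o3: d²=545 > ρ²=48 → inactive
o4: d²=16 ≤ ρ²=48; F_rep = 17·(0,-4)/16² = (0.0000,-0.2656)
F = F_att + ΣF_rep = (-0.3164,-1.9492)
p' = p + 1/10·F = (-10.0316,4.8051)

Fx=-0.3164 Fy=-1.9492 x'=-10.0316 y'=4.8051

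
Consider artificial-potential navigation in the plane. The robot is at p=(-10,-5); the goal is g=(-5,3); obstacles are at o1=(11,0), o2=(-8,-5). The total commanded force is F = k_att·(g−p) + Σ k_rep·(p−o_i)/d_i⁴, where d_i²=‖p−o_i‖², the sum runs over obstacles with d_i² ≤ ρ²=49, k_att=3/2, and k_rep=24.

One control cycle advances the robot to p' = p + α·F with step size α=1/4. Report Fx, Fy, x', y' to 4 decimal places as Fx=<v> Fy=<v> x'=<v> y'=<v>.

F_att = 3/2·(g−p) = 3/2·(5,8) = (7.5000,12.0000)
o1: d²=466 > ρ²=49 → inactive
o2: d²=4 ≤ ρ²=49; F_rep = 24·(-2,0)/4² = (-3.0000,0.0000)
F = F_att + ΣF_rep = (4.5000,12.0000)
p' = p + 1/4·F = (-8.8750,-2.0000)

Fx=4.5000 Fy=12.0000 x'=-8.8750 y'=-2.0000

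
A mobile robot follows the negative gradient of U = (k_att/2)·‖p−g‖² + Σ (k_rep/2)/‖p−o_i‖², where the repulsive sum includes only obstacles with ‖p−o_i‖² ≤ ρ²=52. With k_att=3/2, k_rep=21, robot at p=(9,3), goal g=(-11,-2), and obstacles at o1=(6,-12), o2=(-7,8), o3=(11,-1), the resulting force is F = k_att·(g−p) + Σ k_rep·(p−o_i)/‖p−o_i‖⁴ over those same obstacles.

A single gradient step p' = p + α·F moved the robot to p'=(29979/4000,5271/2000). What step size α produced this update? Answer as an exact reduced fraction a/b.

F_att = 3/2·(g−p) = 3/2·(-20,-5) = (-30.0000,-7.5000)
o1: d²=234 > ρ²=52 → inactive
o2: d²=281 > ρ²=52 → inactive
o3: d²=20 ≤ ρ²=52; F_rep = 21·(-2,4)/20² = (-0.1050,0.2100)
F = F_att + ΣF_rep = (-30.1050,-7.2900)
Δp = p'−p = (-1.5052,-0.3645); α = Δx/Fx = (-6021/4000) / (-6021/200) = 1/20
check: Δy/Fy = (-729/2000) / (-729/100) = 1/20 ✓

α = 1/20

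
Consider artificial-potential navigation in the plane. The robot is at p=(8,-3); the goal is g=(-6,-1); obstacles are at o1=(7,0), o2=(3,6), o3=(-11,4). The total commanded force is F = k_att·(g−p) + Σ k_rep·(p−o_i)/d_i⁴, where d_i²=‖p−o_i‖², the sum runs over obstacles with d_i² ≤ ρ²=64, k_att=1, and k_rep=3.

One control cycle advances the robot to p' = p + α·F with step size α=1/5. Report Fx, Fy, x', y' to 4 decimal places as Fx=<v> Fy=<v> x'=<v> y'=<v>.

Fx=-13.9700 Fy=1.9100 x'=5.2060 y'=-2.6180

F_att = 1·(g−p) = 1·(-14,2) = (-14.0000,2.0000)
o1: d²=10 ≤ ρ²=64; F_rep = 3·(1,-3)/10² = (0.0300,-0.0900)
o2: d²=106 > ρ²=64 → inactive
o3: d²=410 > ρ²=64 → inactive
F = F_att + ΣF_rep = (-13.9700,1.9100)
p' = p + 1/5·F = (5.2060,-2.6180)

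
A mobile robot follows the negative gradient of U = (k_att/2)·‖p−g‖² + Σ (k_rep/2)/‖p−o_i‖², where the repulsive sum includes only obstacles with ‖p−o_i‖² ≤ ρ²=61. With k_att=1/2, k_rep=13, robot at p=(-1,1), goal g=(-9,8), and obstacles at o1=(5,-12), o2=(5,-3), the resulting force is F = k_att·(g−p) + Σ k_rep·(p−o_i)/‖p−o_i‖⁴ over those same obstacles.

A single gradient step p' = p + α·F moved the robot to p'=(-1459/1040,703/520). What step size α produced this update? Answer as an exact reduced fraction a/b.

α = 1/10

F_att = 1/2·(g−p) = 1/2·(-8,7) = (-4.0000,3.5000)
o1: d²=205 > ρ²=61 → inactive
o2: d²=52 ≤ ρ²=61; F_rep = 13·(-6,4)/52² = (-0.0288,0.0192)
F = F_att + ΣF_rep = (-4.0288,3.5192)
Δp = p'−p = (-0.4029,0.3519); α = Δx/Fx = (-419/1040) / (-419/104) = 1/10
check: Δy/Fy = (183/520) / (183/52) = 1/10 ✓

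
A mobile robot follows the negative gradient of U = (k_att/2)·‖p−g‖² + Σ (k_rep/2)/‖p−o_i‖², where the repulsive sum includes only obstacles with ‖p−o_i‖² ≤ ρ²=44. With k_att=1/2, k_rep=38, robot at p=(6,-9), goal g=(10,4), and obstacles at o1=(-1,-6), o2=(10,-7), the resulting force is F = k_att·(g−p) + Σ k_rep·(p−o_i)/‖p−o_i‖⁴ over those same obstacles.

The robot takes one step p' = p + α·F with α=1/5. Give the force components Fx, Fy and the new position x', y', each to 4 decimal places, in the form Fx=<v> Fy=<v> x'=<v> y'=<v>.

F_att = 1/2·(g−p) = 1/2·(4,13) = (2.0000,6.5000)
o1: d²=58 > ρ²=44 → inactive
o2: d²=20 ≤ ρ²=44; F_rep = 38·(-4,-2)/20² = (-0.3800,-0.1900)
F = F_att + ΣF_rep = (1.6200,6.3100)
p' = p + 1/5·F = (6.3240,-7.7380)

Fx=1.6200 Fy=6.3100 x'=6.3240 y'=-7.7380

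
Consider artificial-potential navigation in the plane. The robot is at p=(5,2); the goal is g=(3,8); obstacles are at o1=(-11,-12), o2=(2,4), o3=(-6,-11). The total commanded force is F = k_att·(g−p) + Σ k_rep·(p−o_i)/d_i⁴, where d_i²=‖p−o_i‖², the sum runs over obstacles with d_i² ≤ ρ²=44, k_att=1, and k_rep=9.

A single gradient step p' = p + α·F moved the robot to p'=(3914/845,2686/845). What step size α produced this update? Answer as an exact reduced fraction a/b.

F_att = 1·(g−p) = 1·(-2,6) = (-2.0000,6.0000)
o1: d²=452 > ρ²=44 → inactive
o2: d²=13 ≤ ρ²=44; F_rep = 9·(3,-2)/13² = (0.1598,-0.1065)
o3: d²=290 > ρ²=44 → inactive
F = F_att + ΣF_rep = (-1.8402,5.8935)
Δp = p'−p = (-0.3680,1.1787); α = Δx/Fx = (-311/845) / (-311/169) = 1/5
check: Δy/Fy = (996/845) / (996/169) = 1/5 ✓

α = 1/5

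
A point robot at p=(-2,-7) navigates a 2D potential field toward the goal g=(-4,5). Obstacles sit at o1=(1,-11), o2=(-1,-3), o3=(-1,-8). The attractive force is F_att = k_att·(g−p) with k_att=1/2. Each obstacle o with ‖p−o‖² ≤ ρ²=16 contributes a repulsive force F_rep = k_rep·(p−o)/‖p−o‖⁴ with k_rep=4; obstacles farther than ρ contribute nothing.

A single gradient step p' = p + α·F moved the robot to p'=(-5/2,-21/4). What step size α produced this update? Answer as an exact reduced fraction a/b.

F_att = 1/2·(g−p) = 1/2·(-2,12) = (-1.0000,6.0000)
o1: d²=25 > ρ²=16 → inactive
o2: d²=17 > ρ²=16 → inactive
o3: d²=2 ≤ ρ²=16; F_rep = 4·(-1,1)/2² = (-1.0000,1.0000)
F = F_att + ΣF_rep = (-2.0000,7.0000)
Δp = p'−p = (-0.5000,1.7500); α = Δx/Fx = (-1/2) / (-2) = 1/4
check: Δy/Fy = (7/4) / (7) = 1/4 ✓

α = 1/4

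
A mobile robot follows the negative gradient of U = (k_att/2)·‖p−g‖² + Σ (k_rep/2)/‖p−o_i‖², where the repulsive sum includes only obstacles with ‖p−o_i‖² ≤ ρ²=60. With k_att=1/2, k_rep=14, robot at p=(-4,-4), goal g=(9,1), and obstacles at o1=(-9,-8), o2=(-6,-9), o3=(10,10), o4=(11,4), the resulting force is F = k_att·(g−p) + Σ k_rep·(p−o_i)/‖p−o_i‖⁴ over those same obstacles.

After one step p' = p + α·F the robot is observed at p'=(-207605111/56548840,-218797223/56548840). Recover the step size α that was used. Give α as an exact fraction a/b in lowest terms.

α = 1/20

F_att = 1/2·(g−p) = 1/2·(13,5) = (6.5000,2.5000)
o1: d²=41 ≤ ρ²=60; F_rep = 14·(5,4)/41² = (0.0416,0.0333)
o2: d²=29 ≤ ρ²=60; F_rep = 14·(2,5)/29² = (0.0333,0.0832)
o3: d²=392 > ρ²=60 → inactive
o4: d²=289 > ρ²=60 → inactive
F = F_att + ΣF_rep = (6.5749,2.6165)
Δp = p'−p = (0.3287,0.1308); α = Δx/Fx = (18590249/56548840) / (18590249/2827442) = 1/20
check: Δy/Fy = (7398137/56548840) / (7398137/2827442) = 1/20 ✓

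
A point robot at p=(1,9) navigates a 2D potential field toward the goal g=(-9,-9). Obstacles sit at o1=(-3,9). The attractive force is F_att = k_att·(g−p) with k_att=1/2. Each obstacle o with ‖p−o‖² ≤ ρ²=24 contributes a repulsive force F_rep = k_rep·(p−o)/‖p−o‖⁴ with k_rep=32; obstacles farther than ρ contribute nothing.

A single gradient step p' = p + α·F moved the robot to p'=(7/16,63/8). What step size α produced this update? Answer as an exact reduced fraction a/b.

F_att = 1/2·(g−p) = 1/2·(-10,-18) = (-5.0000,-9.0000)
o1: d²=16 ≤ ρ²=24; F_rep = 32·(4,0)/16² = (0.5000,0.0000)
F = F_att + ΣF_rep = (-4.5000,-9.0000)
Δp = p'−p = (-0.5625,-1.1250); α = Δx/Fx = (-9/16) / (-9/2) = 1/8
check: Δy/Fy = (-9/8) / (-9) = 1/8 ✓

α = 1/8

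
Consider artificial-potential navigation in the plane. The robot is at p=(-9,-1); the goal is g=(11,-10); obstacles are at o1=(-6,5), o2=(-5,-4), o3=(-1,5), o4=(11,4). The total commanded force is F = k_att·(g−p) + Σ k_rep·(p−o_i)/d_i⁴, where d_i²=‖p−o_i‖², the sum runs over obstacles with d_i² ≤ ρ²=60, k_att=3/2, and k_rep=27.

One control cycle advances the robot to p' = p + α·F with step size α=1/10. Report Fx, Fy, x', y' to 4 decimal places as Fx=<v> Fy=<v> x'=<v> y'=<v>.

Fx=29.7872 Fy=-13.4504 x'=-6.0213 y'=-2.3450

F_att = 3/2·(g−p) = 3/2·(20,-9) = (30.0000,-13.5000)
o1: d²=45 ≤ ρ²=60; F_rep = 27·(-3,-6)/45² = (-0.0400,-0.0800)
o2: d²=25 ≤ ρ²=60; F_rep = 27·(-4,3)/25² = (-0.1728,0.1296)
o3: d²=100 > ρ²=60 → inactive
o4: d²=425 > ρ²=60 → inactive
F = F_att + ΣF_rep = (29.7872,-13.4504)
p' = p + 1/10·F = (-6.0213,-2.3450)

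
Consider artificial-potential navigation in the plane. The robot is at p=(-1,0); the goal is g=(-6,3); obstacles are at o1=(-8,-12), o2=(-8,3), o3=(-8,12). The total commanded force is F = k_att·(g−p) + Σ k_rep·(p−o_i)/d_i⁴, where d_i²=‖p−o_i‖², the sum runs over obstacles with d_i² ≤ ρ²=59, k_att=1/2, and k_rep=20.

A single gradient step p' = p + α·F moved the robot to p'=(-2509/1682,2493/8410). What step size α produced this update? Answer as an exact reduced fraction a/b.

α = 1/5

F_att = 1/2·(g−p) = 1/2·(-5,3) = (-2.5000,1.5000)
o1: d²=193 > ρ²=59 → inactive
o2: d²=58 ≤ ρ²=59; F_rep = 20·(7,-3)/58² = (0.0416,-0.0178)
o3: d²=193 > ρ²=59 → inactive
F = F_att + ΣF_rep = (-2.4584,1.4822)
Δp = p'−p = (-0.4917,0.2964); α = Δx/Fx = (-827/1682) / (-4135/1682) = 1/5
check: Δy/Fy = (2493/8410) / (2493/1682) = 1/5 ✓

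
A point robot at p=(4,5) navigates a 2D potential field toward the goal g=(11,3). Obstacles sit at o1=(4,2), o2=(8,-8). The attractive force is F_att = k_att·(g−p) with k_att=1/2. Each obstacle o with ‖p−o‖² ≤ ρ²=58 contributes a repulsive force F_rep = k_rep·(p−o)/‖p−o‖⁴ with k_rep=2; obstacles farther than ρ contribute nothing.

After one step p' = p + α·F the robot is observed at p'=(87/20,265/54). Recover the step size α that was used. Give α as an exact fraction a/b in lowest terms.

F_att = 1/2·(g−p) = 1/2·(7,-2) = (3.5000,-1.0000)
o1: d²=9 ≤ ρ²=58; F_rep = 2·(0,3)/9² = (0.0000,0.0741)
o2: d²=185 > ρ²=58 → inactive
F = F_att + ΣF_rep = (3.5000,-0.9259)
Δp = p'−p = (0.3500,-0.0926); α = Δx/Fx = (7/20) / (7/2) = 1/10
check: Δy/Fy = (-5/54) / (-25/27) = 1/10 ✓

α = 1/10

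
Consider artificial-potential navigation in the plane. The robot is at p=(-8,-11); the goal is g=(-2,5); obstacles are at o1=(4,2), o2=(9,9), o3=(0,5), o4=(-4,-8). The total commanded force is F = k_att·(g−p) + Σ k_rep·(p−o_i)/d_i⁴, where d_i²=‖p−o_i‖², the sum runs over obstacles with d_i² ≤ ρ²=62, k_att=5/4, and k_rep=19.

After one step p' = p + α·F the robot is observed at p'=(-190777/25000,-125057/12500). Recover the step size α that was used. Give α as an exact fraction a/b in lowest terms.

F_att = 5/4·(g−p) = 5/4·(6,16) = (7.5000,20.0000)
o1: d²=313 > ρ²=62 → inactive
o2: d²=689 > ρ²=62 → inactive
o3: d²=320 > ρ²=62 → inactive
o4: d²=25 ≤ ρ²=62; F_rep = 19·(-4,-3)/25² = (-0.1216,-0.0912)
F = F_att + ΣF_rep = (7.3784,19.9088)
Δp = p'−p = (0.3689,0.9954); α = Δx/Fx = (9223/25000) / (9223/1250) = 1/20
check: Δy/Fy = (12443/12500) / (12443/625) = 1/20 ✓

α = 1/20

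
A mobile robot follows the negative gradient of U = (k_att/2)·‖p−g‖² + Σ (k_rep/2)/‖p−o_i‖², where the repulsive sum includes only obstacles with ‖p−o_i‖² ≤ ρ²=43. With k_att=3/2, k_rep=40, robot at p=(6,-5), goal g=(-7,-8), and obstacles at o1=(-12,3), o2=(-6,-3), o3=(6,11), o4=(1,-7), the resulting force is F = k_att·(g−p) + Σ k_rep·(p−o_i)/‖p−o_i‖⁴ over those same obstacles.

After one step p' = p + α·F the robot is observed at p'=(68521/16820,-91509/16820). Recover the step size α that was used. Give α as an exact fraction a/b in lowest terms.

α = 1/10

F_att = 3/2·(g−p) = 3/2·(-13,-3) = (-19.5000,-4.5000)
o1: d²=388 > ρ²=43 → inactive
o2: d²=148 > ρ²=43 → inactive
o3: d²=256 > ρ²=43 → inactive
o4: d²=29 ≤ ρ²=43; F_rep = 40·(5,2)/29² = (0.2378,0.0951)
F = F_att + ΣF_rep = (-19.2622,-4.4049)
Δp = p'−p = (-1.9262,-0.4405); α = Δx/Fx = (-32399/16820) / (-32399/1682) = 1/10
check: Δy/Fy = (-7409/16820) / (-7409/1682) = 1/10 ✓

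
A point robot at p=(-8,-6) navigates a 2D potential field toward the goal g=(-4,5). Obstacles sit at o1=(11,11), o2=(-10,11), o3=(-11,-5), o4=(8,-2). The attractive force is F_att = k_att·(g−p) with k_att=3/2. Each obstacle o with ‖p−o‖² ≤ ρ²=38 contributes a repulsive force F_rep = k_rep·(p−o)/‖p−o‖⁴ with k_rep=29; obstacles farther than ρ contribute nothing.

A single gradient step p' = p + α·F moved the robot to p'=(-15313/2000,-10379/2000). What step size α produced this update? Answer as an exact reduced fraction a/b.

α = 1/20

F_att = 3/2·(g−p) = 3/2·(4,11) = (6.0000,16.5000)
o1: d²=650 > ρ²=38 → inactive
o2: d²=293 > ρ²=38 → inactive
o3: d²=10 ≤ ρ²=38; F_rep = 29·(3,-1)/10² = (0.8700,-0.2900)
o4: d²=272 > ρ²=38 → inactive
F = F_att + ΣF_rep = (6.8700,16.2100)
Δp = p'−p = (0.3435,0.8105); α = Δx/Fx = (687/2000) / (687/100) = 1/20
check: Δy/Fy = (1621/2000) / (1621/100) = 1/20 ✓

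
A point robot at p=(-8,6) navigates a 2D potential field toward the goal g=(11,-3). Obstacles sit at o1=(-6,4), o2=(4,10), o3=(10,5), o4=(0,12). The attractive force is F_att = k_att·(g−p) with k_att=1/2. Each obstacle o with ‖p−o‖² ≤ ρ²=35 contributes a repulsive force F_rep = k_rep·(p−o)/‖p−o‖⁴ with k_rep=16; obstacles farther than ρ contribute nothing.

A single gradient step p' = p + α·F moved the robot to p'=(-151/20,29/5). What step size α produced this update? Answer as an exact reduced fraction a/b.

F_att = 1/2·(g−p) = 1/2·(19,-9) = (9.5000,-4.5000)
o1: d²=8 ≤ ρ²=35; F_rep = 16·(-2,2)/8² = (-0.5000,0.5000)
o2: d²=160 > ρ²=35 → inactive
o3: d²=325 > ρ²=35 → inactive
o4: d²=100 > ρ²=35 → inactive
F = F_att + ΣF_rep = (9.0000,-4.0000)
Δp = p'−p = (0.4500,-0.2000); α = Δx/Fx = (9/20) / (9) = 1/20
check: Δy/Fy = (-1/5) / (-4) = 1/20 ✓

α = 1/20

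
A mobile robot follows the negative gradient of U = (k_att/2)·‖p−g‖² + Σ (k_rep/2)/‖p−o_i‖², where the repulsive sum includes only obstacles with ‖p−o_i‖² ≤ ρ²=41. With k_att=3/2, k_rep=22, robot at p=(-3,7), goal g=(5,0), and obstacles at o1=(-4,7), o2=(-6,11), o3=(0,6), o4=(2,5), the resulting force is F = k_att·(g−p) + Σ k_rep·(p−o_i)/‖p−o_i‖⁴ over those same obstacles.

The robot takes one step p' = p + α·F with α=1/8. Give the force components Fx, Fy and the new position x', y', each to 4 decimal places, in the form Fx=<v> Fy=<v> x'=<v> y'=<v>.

F_att = 3/2·(g−p) = 3/2·(8,-7) = (12.0000,-10.5000)
o1: d²=1 ≤ ρ²=41; F_rep = 22·(1,0)/1² = (22.0000,0.0000)
o2: d²=25 ≤ ρ²=41; F_rep = 22·(3,-4)/25² = (0.1056,-0.1408)
o3: d²=10 ≤ ρ²=41; F_rep = 22·(-3,1)/10² = (-0.6600,0.2200)
o4: d²=29 ≤ ρ²=41; F_rep = 22·(-5,2)/29² = (-0.1308,0.0523)
F = F_att + ΣF_rep = (33.3148,-10.3685)
p' = p + 1/8·F = (1.1644,5.7039)

Fx=33.3148 Fy=-10.3685 x'=1.1644 y'=5.7039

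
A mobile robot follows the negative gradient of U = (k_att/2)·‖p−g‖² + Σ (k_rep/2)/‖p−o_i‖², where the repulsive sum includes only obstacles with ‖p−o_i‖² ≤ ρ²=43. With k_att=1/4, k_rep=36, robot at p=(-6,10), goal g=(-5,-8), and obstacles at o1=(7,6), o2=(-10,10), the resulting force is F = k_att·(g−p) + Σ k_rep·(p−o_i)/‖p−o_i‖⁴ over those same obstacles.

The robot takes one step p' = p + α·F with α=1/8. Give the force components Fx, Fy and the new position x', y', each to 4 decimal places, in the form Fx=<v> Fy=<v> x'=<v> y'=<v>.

Fx=0.8125 Fy=-4.5000 x'=-5.8984 y'=9.4375

F_att = 1/4·(g−p) = 1/4·(1,-18) = (0.2500,-4.5000)
o1: d²=185 > ρ²=43 → inactive
o2: d²=16 ≤ ρ²=43; F_rep = 36·(4,0)/16² = (0.5625,0.0000)
F = F_att + ΣF_rep = (0.8125,-4.5000)
p' = p + 1/8·F = (-5.8984,9.4375)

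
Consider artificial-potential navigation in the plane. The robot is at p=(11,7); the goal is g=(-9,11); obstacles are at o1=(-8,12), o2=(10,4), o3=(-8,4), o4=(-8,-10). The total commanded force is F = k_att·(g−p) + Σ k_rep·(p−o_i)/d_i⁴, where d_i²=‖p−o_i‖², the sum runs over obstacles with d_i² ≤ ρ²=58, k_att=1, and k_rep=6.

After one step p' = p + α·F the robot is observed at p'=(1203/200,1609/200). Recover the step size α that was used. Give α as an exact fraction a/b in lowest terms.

F_att = 1·(g−p) = 1·(-20,4) = (-20.0000,4.0000)
o1: d²=386 > ρ²=58 → inactive
o2: d²=10 ≤ ρ²=58; F_rep = 6·(1,3)/10² = (0.0600,0.1800)
o3: d²=370 > ρ²=58 → inactive
o4: d²=650 > ρ²=58 → inactive
F = F_att + ΣF_rep = (-19.9400,4.1800)
Δp = p'−p = (-4.9850,1.0450); α = Δx/Fx = (-997/200) / (-997/50) = 1/4
check: Δy/Fy = (209/200) / (209/50) = 1/4 ✓

α = 1/4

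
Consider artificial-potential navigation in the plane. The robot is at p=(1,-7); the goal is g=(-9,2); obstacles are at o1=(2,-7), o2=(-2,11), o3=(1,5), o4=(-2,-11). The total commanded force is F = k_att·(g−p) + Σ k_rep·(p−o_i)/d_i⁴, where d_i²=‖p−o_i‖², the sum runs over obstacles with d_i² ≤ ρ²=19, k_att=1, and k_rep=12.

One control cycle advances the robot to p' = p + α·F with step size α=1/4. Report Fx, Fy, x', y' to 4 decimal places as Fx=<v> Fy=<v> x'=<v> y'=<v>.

F_att = 1·(g−p) = 1·(-10,9) = (-10.0000,9.0000)
o1: d²=1 ≤ ρ²=19; F_rep = 12·(-1,0)/1² = (-12.0000,0.0000)
o2: d²=333 > ρ²=19 → inactive
o3: d²=144 > ρ²=19 → inactive
o4: d²=25 > ρ²=19 → inactive
F = F_att + ΣF_rep = (-22.0000,9.0000)
p' = p + 1/4·F = (-4.5000,-4.7500)

Fx=-22.0000 Fy=9.0000 x'=-4.5000 y'=-4.7500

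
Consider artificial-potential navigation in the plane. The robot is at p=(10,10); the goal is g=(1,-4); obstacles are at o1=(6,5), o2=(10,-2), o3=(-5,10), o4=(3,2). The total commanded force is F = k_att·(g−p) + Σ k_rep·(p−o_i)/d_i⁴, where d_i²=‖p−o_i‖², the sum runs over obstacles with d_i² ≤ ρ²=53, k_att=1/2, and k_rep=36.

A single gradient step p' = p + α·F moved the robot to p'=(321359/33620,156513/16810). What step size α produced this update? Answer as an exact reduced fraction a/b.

F_att = 1/2·(g−p) = 1/2·(-9,-14) = (-4.5000,-7.0000)
o1: d²=41 ≤ ρ²=53; F_rep = 36·(4,5)/41² = (0.0857,0.1071)
o2: d²=144 > ρ²=53 → inactive
o3: d²=225 > ρ²=53 → inactive
o4: d²=113 > ρ²=53 → inactive
F = F_att + ΣF_rep = (-4.4143,-6.8929)
Δp = p'−p = (-0.4414,-0.6893); α = Δx/Fx = (-14841/33620) / (-14841/3362) = 1/10
check: Δy/Fy = (-11587/16810) / (-11587/1681) = 1/10 ✓

α = 1/10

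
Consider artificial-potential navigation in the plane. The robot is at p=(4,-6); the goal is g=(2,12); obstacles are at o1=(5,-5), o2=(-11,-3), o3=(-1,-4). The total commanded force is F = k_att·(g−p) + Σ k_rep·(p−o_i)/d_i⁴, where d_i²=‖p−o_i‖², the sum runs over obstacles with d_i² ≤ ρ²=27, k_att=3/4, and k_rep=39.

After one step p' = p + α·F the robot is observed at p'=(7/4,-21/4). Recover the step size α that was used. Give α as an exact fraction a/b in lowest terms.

F_att = 3/4·(g−p) = 3/4·(-2,18) = (-1.5000,13.5000)
o1: d²=2 ≤ ρ²=27; F_rep = 39·(-1,-1)/2² = (-9.7500,-9.7500)
o2: d²=234 > ρ²=27 → inactive
o3: d²=29 > ρ²=27 → inactive
F = F_att + ΣF_rep = (-11.2500,3.7500)
Δp = p'−p = (-2.2500,0.7500); α = Δx/Fx = (-9/4) / (-45/4) = 1/5
check: Δy/Fy = (3/4) / (15/4) = 1/5 ✓

α = 1/5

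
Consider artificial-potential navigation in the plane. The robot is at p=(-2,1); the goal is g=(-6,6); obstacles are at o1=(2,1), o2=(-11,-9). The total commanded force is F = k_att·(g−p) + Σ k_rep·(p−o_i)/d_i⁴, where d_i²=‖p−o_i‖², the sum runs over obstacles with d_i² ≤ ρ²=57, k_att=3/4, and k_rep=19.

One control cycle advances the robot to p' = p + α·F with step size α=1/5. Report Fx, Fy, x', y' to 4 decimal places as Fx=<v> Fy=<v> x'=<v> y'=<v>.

Fx=-3.2969 Fy=3.7500 x'=-2.6594 y'=1.7500

F_att = 3/4·(g−p) = 3/4·(-4,5) = (-3.0000,3.7500)
o1: d²=16 ≤ ρ²=57; F_rep = 19·(-4,0)/16² = (-0.2969,0.0000)
o2: d²=181 > ρ²=57 → inactive
F = F_att + ΣF_rep = (-3.2969,3.7500)
p' = p + 1/5·F = (-2.6594,1.7500)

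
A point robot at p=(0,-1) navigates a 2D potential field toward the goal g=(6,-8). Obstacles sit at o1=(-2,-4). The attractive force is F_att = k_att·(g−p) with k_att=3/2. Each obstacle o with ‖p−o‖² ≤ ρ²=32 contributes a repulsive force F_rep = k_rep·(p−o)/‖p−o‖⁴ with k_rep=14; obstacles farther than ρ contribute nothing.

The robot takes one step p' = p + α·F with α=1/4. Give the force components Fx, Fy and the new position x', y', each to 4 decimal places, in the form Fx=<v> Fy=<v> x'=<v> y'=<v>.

Fx=9.1657 Fy=-10.2515 x'=2.2914 y'=-3.5629

F_att = 3/2·(g−p) = 3/2·(6,-7) = (9.0000,-10.5000)
o1: d²=13 ≤ ρ²=32; F_rep = 14·(2,3)/13² = (0.1657,0.2485)
F = F_att + ΣF_rep = (9.1657,-10.2515)
p' = p + 1/4·F = (2.2914,-3.5629)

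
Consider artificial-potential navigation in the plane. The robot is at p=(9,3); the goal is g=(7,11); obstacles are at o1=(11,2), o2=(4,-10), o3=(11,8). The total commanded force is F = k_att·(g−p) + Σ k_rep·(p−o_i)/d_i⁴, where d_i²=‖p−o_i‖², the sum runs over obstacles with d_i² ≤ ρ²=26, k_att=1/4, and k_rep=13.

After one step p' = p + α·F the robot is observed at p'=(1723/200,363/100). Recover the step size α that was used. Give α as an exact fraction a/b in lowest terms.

α = 1/4

F_att = 1/4·(g−p) = 1/4·(-2,8) = (-0.5000,2.0000)
o1: d²=5 ≤ ρ²=26; F_rep = 13·(-2,1)/5² = (-1.0400,0.5200)
o2: d²=194 > ρ²=26 → inactive
o3: d²=29 > ρ²=26 → inactive
F = F_att + ΣF_rep = (-1.5400,2.5200)
Δp = p'−p = (-0.3850,0.6300); α = Δx/Fx = (-77/200) / (-77/50) = 1/4
check: Δy/Fy = (63/100) / (63/25) = 1/4 ✓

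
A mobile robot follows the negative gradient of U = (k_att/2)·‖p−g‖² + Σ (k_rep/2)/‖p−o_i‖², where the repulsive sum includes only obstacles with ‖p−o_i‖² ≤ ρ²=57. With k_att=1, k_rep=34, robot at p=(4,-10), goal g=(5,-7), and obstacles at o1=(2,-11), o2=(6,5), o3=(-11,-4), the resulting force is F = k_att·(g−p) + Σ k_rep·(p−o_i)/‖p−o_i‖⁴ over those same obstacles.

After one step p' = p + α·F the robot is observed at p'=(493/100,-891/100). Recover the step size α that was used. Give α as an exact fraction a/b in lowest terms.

α = 1/4

F_att = 1·(g−p) = 1·(1,3) = (1.0000,3.0000)
o1: d²=5 ≤ ρ²=57; F_rep = 34·(2,1)/5² = (2.7200,1.3600)
o2: d²=229 > ρ²=57 → inactive
o3: d²=261 > ρ²=57 → inactive
F = F_att + ΣF_rep = (3.7200,4.3600)
Δp = p'−p = (0.9300,1.0900); α = Δx/Fx = (93/100) / (93/25) = 1/4
check: Δy/Fy = (109/100) / (109/25) = 1/4 ✓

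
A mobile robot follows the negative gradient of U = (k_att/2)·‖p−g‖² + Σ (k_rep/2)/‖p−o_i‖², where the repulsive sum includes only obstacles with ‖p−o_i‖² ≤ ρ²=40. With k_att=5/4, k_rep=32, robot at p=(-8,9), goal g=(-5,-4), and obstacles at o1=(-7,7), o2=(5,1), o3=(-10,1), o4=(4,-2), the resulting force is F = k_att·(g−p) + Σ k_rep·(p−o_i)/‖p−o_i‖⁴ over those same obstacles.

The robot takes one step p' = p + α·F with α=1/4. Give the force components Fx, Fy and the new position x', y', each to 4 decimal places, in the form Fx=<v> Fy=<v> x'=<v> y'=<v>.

Fx=2.4700 Fy=-13.6900 x'=-7.3825 y'=5.5775

F_att = 5/4·(g−p) = 5/4·(3,-13) = (3.7500,-16.2500)
o1: d²=5 ≤ ρ²=40; F_rep = 32·(-1,2)/5² = (-1.2800,2.5600)
o2: d²=233 > ρ²=40 → inactive
o3: d²=68 > ρ²=40 → inactive
o4: d²=265 > ρ²=40 → inactive
F = F_att + ΣF_rep = (2.4700,-13.6900)
p' = p + 1/4·F = (-7.3825,5.5775)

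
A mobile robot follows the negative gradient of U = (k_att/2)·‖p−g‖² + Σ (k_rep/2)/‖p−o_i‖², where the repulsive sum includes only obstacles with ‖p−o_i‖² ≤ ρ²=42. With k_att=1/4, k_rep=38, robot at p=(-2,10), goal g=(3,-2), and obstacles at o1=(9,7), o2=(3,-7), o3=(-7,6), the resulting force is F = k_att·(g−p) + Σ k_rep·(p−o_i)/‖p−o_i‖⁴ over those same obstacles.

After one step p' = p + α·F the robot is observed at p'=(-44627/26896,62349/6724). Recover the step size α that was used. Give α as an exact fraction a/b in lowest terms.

α = 1/4

F_att = 1/4·(g−p) = 1/4·(5,-12) = (1.2500,-3.0000)
o1: d²=130 > ρ²=42 → inactive
o2: d²=314 > ρ²=42 → inactive
o3: d²=41 ≤ ρ²=42; F_rep = 38·(5,4)/41² = (0.1130,0.0904)
F = F_att + ΣF_rep = (1.3630,-2.9096)
Δp = p'−p = (0.3408,-0.7274); α = Δx/Fx = (9165/26896) / (9165/6724) = 1/4
check: Δy/Fy = (-4891/6724) / (-4891/1681) = 1/4 ✓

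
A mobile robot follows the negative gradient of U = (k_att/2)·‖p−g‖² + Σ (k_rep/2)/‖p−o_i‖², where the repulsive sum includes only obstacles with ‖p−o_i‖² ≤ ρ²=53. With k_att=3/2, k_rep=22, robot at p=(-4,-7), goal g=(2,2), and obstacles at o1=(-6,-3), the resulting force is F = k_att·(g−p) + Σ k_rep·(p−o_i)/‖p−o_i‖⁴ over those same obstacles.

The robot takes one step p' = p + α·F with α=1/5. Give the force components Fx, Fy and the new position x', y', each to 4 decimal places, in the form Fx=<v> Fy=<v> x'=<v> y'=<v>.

F_att = 3/2·(g−p) = 3/2·(6,9) = (9.0000,13.5000)
o1: d²=20 ≤ ρ²=53; F_rep = 22·(2,-4)/20² = (0.1100,-0.2200)
F = F_att + ΣF_rep = (9.1100,13.2800)
p' = p + 1/5·F = (-2.1780,-4.3440)

Fx=9.1100 Fy=13.2800 x'=-2.1780 y'=-4.3440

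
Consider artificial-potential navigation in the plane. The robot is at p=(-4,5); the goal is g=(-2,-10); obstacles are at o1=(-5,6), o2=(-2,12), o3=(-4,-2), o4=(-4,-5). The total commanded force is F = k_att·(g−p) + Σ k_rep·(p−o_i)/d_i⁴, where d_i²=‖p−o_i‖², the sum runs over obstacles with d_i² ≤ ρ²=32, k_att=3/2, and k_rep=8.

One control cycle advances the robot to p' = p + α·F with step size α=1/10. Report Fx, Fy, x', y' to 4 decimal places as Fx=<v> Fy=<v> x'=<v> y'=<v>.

F_att = 3/2·(g−p) = 3/2·(2,-15) = (3.0000,-22.5000)
o1: d²=2 ≤ ρ²=32; F_rep = 8·(1,-1)/2² = (2.0000,-2.0000)
o2: d²=53 > ρ²=32 → inactive
o3: d²=49 > ρ²=32 → inactive
o4: d²=100 > ρ²=32 → inactive
F = F_att + ΣF_rep = (5.0000,-24.5000)
p' = p + 1/10·F = (-3.5000,2.5500)

Fx=5.0000 Fy=-24.5000 x'=-3.5000 y'=2.5500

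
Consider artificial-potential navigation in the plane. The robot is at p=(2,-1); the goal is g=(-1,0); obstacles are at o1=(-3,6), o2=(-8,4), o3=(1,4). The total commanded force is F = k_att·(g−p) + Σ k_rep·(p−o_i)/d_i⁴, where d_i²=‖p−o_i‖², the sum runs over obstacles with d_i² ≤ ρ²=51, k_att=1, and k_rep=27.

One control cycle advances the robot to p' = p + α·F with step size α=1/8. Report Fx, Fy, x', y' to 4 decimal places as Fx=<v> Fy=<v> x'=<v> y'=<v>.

Fx=-2.9601 Fy=0.8003 x'=1.6300 y'=-0.9000

F_att = 1·(g−p) = 1·(-3,1) = (-3.0000,1.0000)
o1: d²=74 > ρ²=51 → inactive
o2: d²=125 > ρ²=51 → inactive
o3: d²=26 ≤ ρ²=51; F_rep = 27·(1,-5)/26² = (0.0399,-0.1997)
F = F_att + ΣF_rep = (-2.9601,0.8003)
p' = p + 1/8·F = (1.6300,-0.9000)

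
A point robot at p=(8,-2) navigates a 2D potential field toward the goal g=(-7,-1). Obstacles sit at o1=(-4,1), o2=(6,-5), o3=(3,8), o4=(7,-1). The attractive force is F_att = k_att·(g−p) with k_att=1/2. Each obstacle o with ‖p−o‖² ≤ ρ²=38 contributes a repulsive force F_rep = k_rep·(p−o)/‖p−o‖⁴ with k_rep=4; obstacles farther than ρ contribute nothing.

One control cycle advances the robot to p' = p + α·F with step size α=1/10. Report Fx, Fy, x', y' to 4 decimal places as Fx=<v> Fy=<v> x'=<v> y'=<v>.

Fx=-6.4527 Fy=-0.4290 x'=7.3547 y'=-2.0429

F_att = 1/2·(g−p) = 1/2·(-15,1) = (-7.5000,0.5000)
o1: d²=153 > ρ²=38 → inactive
o2: d²=13 ≤ ρ²=38; F_rep = 4·(2,3)/13² = (0.0473,0.0710)
o3: d²=125 > ρ²=38 → inactive
o4: d²=2 ≤ ρ²=38; F_rep = 4·(1,-1)/2² = (1.0000,-1.0000)
F = F_att + ΣF_rep = (-6.4527,-0.4290)
p' = p + 1/10·F = (7.3547,-2.0429)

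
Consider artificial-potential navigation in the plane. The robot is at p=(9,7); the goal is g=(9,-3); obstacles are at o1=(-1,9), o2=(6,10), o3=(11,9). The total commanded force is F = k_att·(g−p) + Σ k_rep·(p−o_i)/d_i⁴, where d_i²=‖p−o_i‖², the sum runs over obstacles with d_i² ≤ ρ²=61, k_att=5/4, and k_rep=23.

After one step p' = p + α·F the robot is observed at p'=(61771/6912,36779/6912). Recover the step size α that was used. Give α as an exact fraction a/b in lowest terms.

α = 1/8

F_att = 5/4·(g−p) = 5/4·(0,-10) = (0.0000,-12.5000)
o1: d²=104 > ρ²=61 → inactive
o2: d²=18 ≤ ρ²=61; F_rep = 23·(3,-3)/18² = (0.2130,-0.2130)
o3: d²=8 ≤ ρ²=61; F_rep = 23·(-2,-2)/8² = (-0.7188,-0.7188)
F = F_att + ΣF_rep = (-0.5058,-13.4317)
Δp = p'−p = (-0.0632,-1.6790); α = Δx/Fx = (-437/6912) / (-437/864) = 1/8
check: Δy/Fy = (-11605/6912) / (-11605/864) = 1/8 ✓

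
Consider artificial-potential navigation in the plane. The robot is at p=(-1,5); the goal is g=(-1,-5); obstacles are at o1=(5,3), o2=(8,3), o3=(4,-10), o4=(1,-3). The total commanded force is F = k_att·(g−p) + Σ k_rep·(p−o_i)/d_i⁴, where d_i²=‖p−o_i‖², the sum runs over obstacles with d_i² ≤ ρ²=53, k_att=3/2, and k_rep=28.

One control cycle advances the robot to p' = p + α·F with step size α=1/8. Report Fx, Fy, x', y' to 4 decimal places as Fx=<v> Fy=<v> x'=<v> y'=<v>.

Fx=-0.1050 Fy=-14.9650 x'=-1.0131 y'=3.1294

F_att = 3/2·(g−p) = 3/2·(0,-10) = (0.0000,-15.0000)
o1: d²=40 ≤ ρ²=53; F_rep = 28·(-6,2)/40² = (-0.1050,0.0350)
o2: d²=85 > ρ²=53 → inactive
o3: d²=250 > ρ²=53 → inactive
o4: d²=68 > ρ²=53 → inactive
F = F_att + ΣF_rep = (-0.1050,-14.9650)
p' = p + 1/8·F = (-1.0131,3.1294)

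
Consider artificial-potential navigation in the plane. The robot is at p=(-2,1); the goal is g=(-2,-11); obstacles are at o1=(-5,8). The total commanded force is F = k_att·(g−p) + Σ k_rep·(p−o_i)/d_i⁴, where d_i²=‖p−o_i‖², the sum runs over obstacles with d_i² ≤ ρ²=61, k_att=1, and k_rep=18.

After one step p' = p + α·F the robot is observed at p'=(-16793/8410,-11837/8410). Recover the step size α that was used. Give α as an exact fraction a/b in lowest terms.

F_att = 1·(g−p) = 1·(0,-12) = (0.0000,-12.0000)
o1: d²=58 ≤ ρ²=61; F_rep = 18·(3,-7)/58² = (0.0161,-0.0375)
F = F_att + ΣF_rep = (0.0161,-12.0375)
Δp = p'−p = (0.0032,-2.4075); α = Δx/Fx = (27/8410) / (27/1682) = 1/5
check: Δy/Fy = (-20247/8410) / (-20247/1682) = 1/5 ✓

α = 1/5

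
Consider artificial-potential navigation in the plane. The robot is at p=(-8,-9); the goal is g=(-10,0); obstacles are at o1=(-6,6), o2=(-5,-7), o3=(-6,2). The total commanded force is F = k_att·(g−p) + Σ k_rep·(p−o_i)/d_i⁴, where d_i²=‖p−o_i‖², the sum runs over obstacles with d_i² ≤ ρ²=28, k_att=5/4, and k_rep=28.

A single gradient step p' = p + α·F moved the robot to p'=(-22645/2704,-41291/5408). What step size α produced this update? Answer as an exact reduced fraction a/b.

α = 1/8

F_att = 5/4·(g−p) = 5/4·(-2,9) = (-2.5000,11.2500)
o1: d²=229 > ρ²=28 → inactive
o2: d²=13 ≤ ρ²=28; F_rep = 28·(-3,-2)/13² = (-0.4970,-0.3314)
o3: d²=125 > ρ²=28 → inactive
F = F_att + ΣF_rep = (-2.9970,10.9186)
Δp = p'−p = (-0.3746,1.3648); α = Δx/Fx = (-1013/2704) / (-1013/338) = 1/8
check: Δy/Fy = (7381/5408) / (7381/676) = 1/8 ✓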